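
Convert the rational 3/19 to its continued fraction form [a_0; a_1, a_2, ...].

Run the Euclidean algorithm on 3 and 19; the successive quotients are the partial quotients a_0, a_1, ... (each step inverts the fractional part left over by the previous one):
  3 = 0*19 + 3, so a_0 = 0.
  19 = 6*3 + 1, so a_1 = 6.
  3 = 3*1 + 0, so a_2 = 3.
The remainder reaches 0 after 3 divisions, so the expansion has 3 partial quotients, read off in order.

[0; 6, 3]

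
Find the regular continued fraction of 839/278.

[3; 55, 1, 1, 2]

Run the Euclidean algorithm on 839 and 278; the successive quotients are the partial quotients a_0, a_1, ... (each step inverts the fractional part left over by the previous one):
  839 = 3*278 + 5, so a_0 = 3.
  278 = 55*5 + 3, so a_1 = 55.
  5 = 1*3 + 2, so a_2 = 1.
  3 = 1*2 + 1, so a_3 = 1.
  2 = 2*1 + 0, so a_4 = 2.
The remainder reaches 0 after 5 divisions, so the expansion has 5 partial quotients, read off in order.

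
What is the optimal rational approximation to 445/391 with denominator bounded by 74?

33/29

Expand x = 445/391 as a continued fraction with the Euclidean algorithm:
  445 = 1*391 + 54, so a_0 = 1.
  391 = 7*54 + 13, so a_1 = 7.
  54 = 4*13 + 2, so a_2 = 4.
  13 = 6*2 + 1, so a_3 = 6.
  2 = 2*1 + 0, so a_4 = 2.
so x = [1; 7, 4, 6, 2].
Convergents (p_i = a_i*p_{i-1} + p_{i-2}, q_i = a_i*q_{i-1} + q_{i-2} with p_{-2}=0, p_{-1}=1, q_{-2}=1, q_{-1}=0), until the denominator exceeds 74:
  i=0: a_0=1, p_0 = 1*1 + 0 = 1, q_0 = 1*0 + 1 = 1.
  i=1: a_1=7, p_1 = 7*1 + 1 = 8, q_1 = 7*1 + 0 = 7.
  i=2: a_2=4, p_2 = 4*8 + 1 = 33, q_2 = 4*7 + 1 = 29.
  i=3: a_3=6, p_3 = 6*33 + 8 = 206, q_3 = 6*29 + 7 = 181.
q_3 = 181 > 74, so the last convergent with denominator <= 74 is p_2/q_2 = 33/29.
The closest fraction with denominator <= 74 is either p_2/q_2 or the intermediate fraction (k*p_2 + p_1)/(k*q_2 + q_1) with the largest k >= 1 whose denominator stays <= 74; these approach x as k grows, and every other convergent or intermediate fraction in range is farther away.
Largest k: floor((74 - q_1)/q_2) = floor((74 - 7)/29) = 2.
That gives (2*33 + 8)/(2*29 + 7) = 74/65.
Compare the errors: |x - 33/29| = |445*29 - 33*391|/(391*29) = 2/11339, and |x - 74/65| = |445*65 - 74*391|/(391*65) = 9/25415.
Cross-multiplying, 2*25415 = 50830 < 102051 = 9*11339, so 2/11339 is smaller: the convergent 33/29 is closer to x than 74/65.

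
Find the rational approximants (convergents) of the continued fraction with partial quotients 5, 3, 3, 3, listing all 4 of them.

Using the convergent recurrence p_i = a_i*p_{i-1} + p_{i-2}, q_i = a_i*q_{i-1} + q_{i-2} with p_{-2}=0, p_{-1}=1, q_{-2}=1, q_{-1}=0:
  i=0: a_0=5, p_0 = 5*1 + 0 = 5, q_0 = 5*0 + 1 = 1.
  i=1: a_1=3, p_1 = 3*5 + 1 = 16, q_1 = 3*1 + 0 = 3.
  i=2: a_2=3, p_2 = 3*16 + 5 = 53, q_2 = 3*3 + 1 = 10.
  i=3: a_3=3, p_3 = 3*53 + 16 = 175, q_3 = 3*10 + 3 = 33.

5/1, 16/3, 53/10, 175/33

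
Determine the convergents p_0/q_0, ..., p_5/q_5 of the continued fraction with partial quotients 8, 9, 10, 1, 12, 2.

8/1, 73/9, 738/91, 811/100, 10470/1291, 21751/2682

Using the convergent recurrence p_i = a_i*p_{i-1} + p_{i-2}, q_i = a_i*q_{i-1} + q_{i-2} with p_{-2}=0, p_{-1}=1, q_{-2}=1, q_{-1}=0:
  i=0: a_0=8, p_0 = 8*1 + 0 = 8, q_0 = 8*0 + 1 = 1.
  i=1: a_1=9, p_1 = 9*8 + 1 = 73, q_1 = 9*1 + 0 = 9.
  i=2: a_2=10, p_2 = 10*73 + 8 = 738, q_2 = 10*9 + 1 = 91.
  i=3: a_3=1, p_3 = 1*738 + 73 = 811, q_3 = 1*91 + 9 = 100.
  i=4: a_4=12, p_4 = 12*811 + 738 = 10470, q_4 = 12*100 + 91 = 1291.
  i=5: a_5=2, p_5 = 2*10470 + 811 = 21751, q_5 = 2*1291 + 100 = 2682.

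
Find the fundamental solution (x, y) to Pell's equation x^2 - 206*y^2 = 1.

(x, y) = (59535, 4148)

First expand sqrt(206) as a continued fraction. With x_i = (sqrt(206) + m_i)/d_i and (m_0, d_0) = (0, 1): a_0 = floor(sqrt(206)) = 14, since 14^2 = 196 <= 206 < 225 = 15^2.
Iterate m_{i+1} = d_i*a_i - m_i, d_{i+1} = (206 - m_{i+1}^2)/d_i, a_{i+1} = floor((a_0 + m_{i+1})/d_{i+1}):
  m_1 = 1*14 - 0 = 14, d_1 = (206 - 14^2)/1 = 10/1 = 10, a_1 = floor((14 + 14)/10) = 2.
  m_2 = 10*2 - 14 = 6, d_2 = (206 - 6^2)/10 = 170/10 = 17, a_2 = floor((14 + 6)/17) = 1.
  m_3 = 17*1 - 6 = 11, d_3 = (206 - 11^2)/17 = 85/17 = 5, a_3 = floor((14 + 11)/5) = 5.
  m_4 = 5*5 - 11 = 14, d_4 = (206 - 14^2)/5 = 10/5 = 2, a_4 = floor((14 + 14)/2) = 14.
  m_5 = 2*14 - 14 = 14, d_5 = (206 - 14^2)/2 = 10/2 = 5, a_5 = floor((14 + 14)/5) = 5.
  m_6 = 5*5 - 14 = 11, d_6 = (206 - 11^2)/5 = 85/5 = 17, a_6 = floor((14 + 11)/17) = 1.
  m_7 = 17*1 - 11 = 6, d_7 = (206 - 6^2)/17 = 170/17 = 10, a_7 = floor((14 + 6)/10) = 2.
  m_8 = 10*2 - 6 = 14, d_8 = (206 - 14^2)/10 = 10/10 = 1, a_8 = floor((14 + 14)/1) = 28.
  m_9 = 1*28 - 14 = 14, d_9 = (206 - 14^2)/1 = 10/1 = 10: (m_9, d_9) = (m_1, d_1) = (14, 10), so from here the quotients repeat a_1, ..., a_8; the period length is 8.
So sqrt(206) = [14; (2, 1, 5, 14, 5, 1, 2, 28)] with period length k = 8.
k is even, so the fundamental solution of x^2 - 206y^2 = 1 is (p_{k-1}, q_{k-1}) = (p_7, q_7); compute convergents through index 7.
Convergents (p_i = a_i*p_{i-1} + p_{i-2}, q_i = a_i*q_{i-1} + q_{i-2} with p_{-2}=0, p_{-1}=1, q_{-2}=1, q_{-1}=0):
  i=0: a_0=14, p_0 = 14*1 + 0 = 14, q_0 = 14*0 + 1 = 1.
  i=1: a_1=2, p_1 = 2*14 + 1 = 29, q_1 = 2*1 + 0 = 2.
  i=2: a_2=1, p_2 = 1*29 + 14 = 43, q_2 = 1*2 + 1 = 3.
  i=3: a_3=5, p_3 = 5*43 + 29 = 244, q_3 = 5*3 + 2 = 17.
  i=4: a_4=14, p_4 = 14*244 + 43 = 3459, q_4 = 14*17 + 3 = 241.
  i=5: a_5=5, p_5 = 5*3459 + 244 = 17539, q_5 = 5*241 + 17 = 1222.
  i=6: a_6=1, p_6 = 1*17539 + 3459 = 20998, q_6 = 1*1222 + 241 = 1463.
  i=7: a_7=2, p_7 = 2*20998 + 17539 = 59535, q_7 = 2*1463 + 1222 = 4148.
Check: 59535^2 - 206*4148^2 = 3544416225 - 3544416224 = 1, so (x, y) = (59535, 4148) solves the equation, and by the theorem it is the least positive solution.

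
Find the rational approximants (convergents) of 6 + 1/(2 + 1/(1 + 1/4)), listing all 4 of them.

Using the convergent recurrence p_i = a_i*p_{i-1} + p_{i-2}, q_i = a_i*q_{i-1} + q_{i-2} with p_{-2}=0, p_{-1}=1, q_{-2}=1, q_{-1}=0:
  i=0: a_0=6, p_0 = 6*1 + 0 = 6, q_0 = 6*0 + 1 = 1.
  i=1: a_1=2, p_1 = 2*6 + 1 = 13, q_1 = 2*1 + 0 = 2.
  i=2: a_2=1, p_2 = 1*13 + 6 = 19, q_2 = 1*2 + 1 = 3.
  i=3: a_3=4, p_3 = 4*19 + 13 = 89, q_3 = 4*3 + 2 = 14.

6/1, 13/2, 19/3, 89/14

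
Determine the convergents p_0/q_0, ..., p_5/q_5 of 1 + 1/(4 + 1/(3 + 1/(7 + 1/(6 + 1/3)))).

1/1, 5/4, 16/13, 117/95, 718/583, 2271/1844

Using the convergent recurrence p_i = a_i*p_{i-1} + p_{i-2}, q_i = a_i*q_{i-1} + q_{i-2} with p_{-2}=0, p_{-1}=1, q_{-2}=1, q_{-1}=0:
  i=0: a_0=1, p_0 = 1*1 + 0 = 1, q_0 = 1*0 + 1 = 1.
  i=1: a_1=4, p_1 = 4*1 + 1 = 5, q_1 = 4*1 + 0 = 4.
  i=2: a_2=3, p_2 = 3*5 + 1 = 16, q_2 = 3*4 + 1 = 13.
  i=3: a_3=7, p_3 = 7*16 + 5 = 117, q_3 = 7*13 + 4 = 95.
  i=4: a_4=6, p_4 = 6*117 + 16 = 718, q_4 = 6*95 + 13 = 583.
  i=5: a_5=3, p_5 = 3*718 + 117 = 2271, q_5 = 3*583 + 95 = 1844.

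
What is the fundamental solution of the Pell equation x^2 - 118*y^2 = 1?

First expand sqrt(118) as a continued fraction. With x_i = (sqrt(118) + m_i)/d_i and (m_0, d_0) = (0, 1): a_0 = floor(sqrt(118)) = 10, since 10^2 = 100 <= 118 < 121 = 11^2.
Iterate m_{i+1} = d_i*a_i - m_i, d_{i+1} = (118 - m_{i+1}^2)/d_i, a_{i+1} = floor((a_0 + m_{i+1})/d_{i+1}):
  m_1 = 1*10 - 0 = 10, d_1 = (118 - 10^2)/1 = 18/1 = 18, a_1 = floor((10 + 10)/18) = 1.
  m_2 = 18*1 - 10 = 8, d_2 = (118 - 8^2)/18 = 54/18 = 3, a_2 = floor((10 + 8)/3) = 6.
  m_3 = 3*6 - 8 = 10, d_3 = (118 - 10^2)/3 = 18/3 = 6, a_3 = floor((10 + 10)/6) = 3.
  m_4 = 6*3 - 10 = 8, d_4 = (118 - 8^2)/6 = 54/6 = 9, a_4 = floor((10 + 8)/9) = 2.
  m_5 = 9*2 - 8 = 10, d_5 = (118 - 10^2)/9 = 18/9 = 2, a_5 = floor((10 + 10)/2) = 10.
  m_6 = 2*10 - 10 = 10, d_6 = (118 - 10^2)/2 = 18/2 = 9, a_6 = floor((10 + 10)/9) = 2.
  m_7 = 9*2 - 10 = 8, d_7 = (118 - 8^2)/9 = 54/9 = 6, a_7 = floor((10 + 8)/6) = 3.
  m_8 = 6*3 - 8 = 10, d_8 = (118 - 10^2)/6 = 18/6 = 3, a_8 = floor((10 + 10)/3) = 6.
  m_9 = 3*6 - 10 = 8, d_9 = (118 - 8^2)/3 = 54/3 = 18, a_9 = floor((10 + 8)/18) = 1.
  m_10 = 18*1 - 8 = 10, d_10 = (118 - 10^2)/18 = 18/18 = 1, a_10 = floor((10 + 10)/1) = 20.
  m_11 = 1*20 - 10 = 10, d_11 = (118 - 10^2)/1 = 18/1 = 18: (m_11, d_11) = (m_1, d_1) = (10, 18), so from here the quotients repeat a_1, ..., a_10; the period length is 10.
So sqrt(118) = [10; (1, 6, 3, 2, 10, 2, 3, 6, 1, 20)] with period length k = 10.
k is even, so the fundamental solution of x^2 - 118y^2 = 1 is (p_{k-1}, q_{k-1}) = (p_9, q_9); compute convergents through index 9.
Convergents (p_i = a_i*p_{i-1} + p_{i-2}, q_i = a_i*q_{i-1} + q_{i-2} with p_{-2}=0, p_{-1}=1, q_{-2}=1, q_{-1}=0):
  i=0: a_0=10, p_0 = 10*1 + 0 = 10, q_0 = 10*0 + 1 = 1.
  i=1: a_1=1, p_1 = 1*10 + 1 = 11, q_1 = 1*1 + 0 = 1.
  i=2: a_2=6, p_2 = 6*11 + 10 = 76, q_2 = 6*1 + 1 = 7.
  i=3: a_3=3, p_3 = 3*76 + 11 = 239, q_3 = 3*7 + 1 = 22.
  i=4: a_4=2, p_4 = 2*239 + 76 = 554, q_4 = 2*22 + 7 = 51.
  i=5: a_5=10, p_5 = 10*554 + 239 = 5779, q_5 = 10*51 + 22 = 532.
  i=6: a_6=2, p_6 = 2*5779 + 554 = 12112, q_6 = 2*532 + 51 = 1115.
  i=7: a_7=3, p_7 = 3*12112 + 5779 = 42115, q_7 = 3*1115 + 532 = 3877.
  i=8: a_8=6, p_8 = 6*42115 + 12112 = 264802, q_8 = 6*3877 + 1115 = 24377.
  i=9: a_9=1, p_9 = 1*264802 + 42115 = 306917, q_9 = 1*24377 + 3877 = 28254.
Check: 306917^2 - 118*28254^2 = 94198044889 - 94198044888 = 1, so (x, y) = (306917, 28254) solves the equation, and by the theorem it is the least positive solution.

(x, y) = (306917, 28254)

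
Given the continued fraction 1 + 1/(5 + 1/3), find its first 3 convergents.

1/1, 6/5, 19/16

Using the convergent recurrence p_i = a_i*p_{i-1} + p_{i-2}, q_i = a_i*q_{i-1} + q_{i-2} with p_{-2}=0, p_{-1}=1, q_{-2}=1, q_{-1}=0:
  i=0: a_0=1, p_0 = 1*1 + 0 = 1, q_0 = 1*0 + 1 = 1.
  i=1: a_1=5, p_1 = 5*1 + 1 = 6, q_1 = 5*1 + 0 = 5.
  i=2: a_2=3, p_2 = 3*6 + 1 = 19, q_2 = 3*5 + 1 = 16.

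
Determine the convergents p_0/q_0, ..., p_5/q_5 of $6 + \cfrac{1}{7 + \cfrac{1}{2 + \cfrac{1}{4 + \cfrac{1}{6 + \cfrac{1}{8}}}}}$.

Using the convergent recurrence p_i = a_i*p_{i-1} + p_{i-2}, q_i = a_i*q_{i-1} + q_{i-2} with p_{-2}=0, p_{-1}=1, q_{-2}=1, q_{-1}=0:
  i=0: a_0=6, p_0 = 6*1 + 0 = 6, q_0 = 6*0 + 1 = 1.
  i=1: a_1=7, p_1 = 7*6 + 1 = 43, q_1 = 7*1 + 0 = 7.
  i=2: a_2=2, p_2 = 2*43 + 6 = 92, q_2 = 2*7 + 1 = 15.
  i=3: a_3=4, p_3 = 4*92 + 43 = 411, q_3 = 4*15 + 7 = 67.
  i=4: a_4=6, p_4 = 6*411 + 92 = 2558, q_4 = 6*67 + 15 = 417.
  i=5: a_5=8, p_5 = 8*2558 + 411 = 20875, q_5 = 8*417 + 67 = 3403.

6/1, 43/7, 92/15, 411/67, 2558/417, 20875/3403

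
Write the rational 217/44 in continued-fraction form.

[4; 1, 13, 1, 2]

Run the Euclidean algorithm on 217 and 44; the successive quotients are the partial quotients a_0, a_1, ... (each step inverts the fractional part left over by the previous one):
  217 = 4*44 + 41, so a_0 = 4.
  44 = 1*41 + 3, so a_1 = 1.
  41 = 13*3 + 2, so a_2 = 13.
  3 = 1*2 + 1, so a_3 = 1.
  2 = 2*1 + 0, so a_4 = 2.
The remainder reaches 0 after 5 divisions, so the expansion has 5 partial quotients, read off in order.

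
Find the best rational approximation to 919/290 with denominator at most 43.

Expand x = 919/290 as a continued fraction with the Euclidean algorithm:
  919 = 3*290 + 49, so a_0 = 3.
  290 = 5*49 + 45, so a_1 = 5.
  49 = 1*45 + 4, so a_2 = 1.
  45 = 11*4 + 1, so a_3 = 11.
  4 = 4*1 + 0, so a_4 = 4.
so x = [3; 5, 1, 11, 4].
Convergents (p_i = a_i*p_{i-1} + p_{i-2}, q_i = a_i*q_{i-1} + q_{i-2} with p_{-2}=0, p_{-1}=1, q_{-2}=1, q_{-1}=0), until the denominator exceeds 43:
  i=0: a_0=3, p_0 = 3*1 + 0 = 3, q_0 = 3*0 + 1 = 1.
  i=1: a_1=5, p_1 = 5*3 + 1 = 16, q_1 = 5*1 + 0 = 5.
  i=2: a_2=1, p_2 = 1*16 + 3 = 19, q_2 = 1*5 + 1 = 6.
  i=3: a_3=11, p_3 = 11*19 + 16 = 225, q_3 = 11*6 + 5 = 71.
q_3 = 71 > 43, so the last convergent with denominator <= 43 is p_2/q_2 = 19/6.
The closest fraction with denominator <= 43 is either p_2/q_2 or the intermediate fraction (k*p_2 + p_1)/(k*q_2 + q_1) with the largest k >= 1 whose denominator stays <= 43; these approach x as k grows, and every other convergent or intermediate fraction in range is farther away.
Largest k: floor((43 - q_1)/q_2) = floor((43 - 5)/6) = 6.
That gives (6*19 + 16)/(6*6 + 5) = 130/41.
Compare the errors: |x - 19/6| = |919*6 - 19*290|/(290*6) = 4/1740, and |x - 130/41| = |919*41 - 130*290|/(290*41) = 21/11890.
Cross-multiplying, 21*1740 = 36540 < 47560 = 4*11890, so 21/11890 is smaller: the intermediate fraction 130/41 is closer to x than 19/6.

130/41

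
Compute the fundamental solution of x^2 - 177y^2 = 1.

(x, y) = (62423, 4692)

First expand sqrt(177) as a continued fraction. With x_i = (sqrt(177) + m_i)/d_i and (m_0, d_0) = (0, 1): a_0 = floor(sqrt(177)) = 13, since 13^2 = 169 <= 177 < 196 = 14^2.
Iterate m_{i+1} = d_i*a_i - m_i, d_{i+1} = (177 - m_{i+1}^2)/d_i, a_{i+1} = floor((a_0 + m_{i+1})/d_{i+1}):
  m_1 = 1*13 - 0 = 13, d_1 = (177 - 13^2)/1 = 8/1 = 8, a_1 = floor((13 + 13)/8) = 3.
  m_2 = 8*3 - 13 = 11, d_2 = (177 - 11^2)/8 = 56/8 = 7, a_2 = floor((13 + 11)/7) = 3.
  m_3 = 7*3 - 11 = 10, d_3 = (177 - 10^2)/7 = 77/7 = 11, a_3 = floor((13 + 10)/11) = 2.
  m_4 = 11*2 - 10 = 12, d_4 = (177 - 12^2)/11 = 33/11 = 3, a_4 = floor((13 + 12)/3) = 8.
  m_5 = 3*8 - 12 = 12, d_5 = (177 - 12^2)/3 = 33/3 = 11, a_5 = floor((13 + 12)/11) = 2.
  m_6 = 11*2 - 12 = 10, d_6 = (177 - 10^2)/11 = 77/11 = 7, a_6 = floor((13 + 10)/7) = 3.
  m_7 = 7*3 - 10 = 11, d_7 = (177 - 11^2)/7 = 56/7 = 8, a_7 = floor((13 + 11)/8) = 3.
  m_8 = 8*3 - 11 = 13, d_8 = (177 - 13^2)/8 = 8/8 = 1, a_8 = floor((13 + 13)/1) = 26.
  m_9 = 1*26 - 13 = 13, d_9 = (177 - 13^2)/1 = 8/1 = 8: (m_9, d_9) = (m_1, d_1) = (13, 8), so from here the quotients repeat a_1, ..., a_8; the period length is 8.
So sqrt(177) = [13; (3, 3, 2, 8, 2, 3, 3, 26)] with period length k = 8.
k is even, so the fundamental solution of x^2 - 177y^2 = 1 is (p_{k-1}, q_{k-1}) = (p_7, q_7); compute convergents through index 7.
Convergents (p_i = a_i*p_{i-1} + p_{i-2}, q_i = a_i*q_{i-1} + q_{i-2} with p_{-2}=0, p_{-1}=1, q_{-2}=1, q_{-1}=0):
  i=0: a_0=13, p_0 = 13*1 + 0 = 13, q_0 = 13*0 + 1 = 1.
  i=1: a_1=3, p_1 = 3*13 + 1 = 40, q_1 = 3*1 + 0 = 3.
  i=2: a_2=3, p_2 = 3*40 + 13 = 133, q_2 = 3*3 + 1 = 10.
  i=3: a_3=2, p_3 = 2*133 + 40 = 306, q_3 = 2*10 + 3 = 23.
  i=4: a_4=8, p_4 = 8*306 + 133 = 2581, q_4 = 8*23 + 10 = 194.
  i=5: a_5=2, p_5 = 2*2581 + 306 = 5468, q_5 = 2*194 + 23 = 411.
  i=6: a_6=3, p_6 = 3*5468 + 2581 = 18985, q_6 = 3*411 + 194 = 1427.
  i=7: a_7=3, p_7 = 3*18985 + 5468 = 62423, q_7 = 3*1427 + 411 = 4692.
Check: 62423^2 - 177*4692^2 = 3896630929 - 3896630928 = 1, so (x, y) = (62423, 4692) solves the equation, and by the theorem it is the least positive solution.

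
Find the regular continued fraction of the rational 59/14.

[4; 4, 1, 2]

Run the Euclidean algorithm on 59 and 14; the successive quotients are the partial quotients a_0, a_1, ... (each step inverts the fractional part left over by the previous one):
  59 = 4*14 + 3, so a_0 = 4.
  14 = 4*3 + 2, so a_1 = 4.
  3 = 1*2 + 1, so a_2 = 1.
  2 = 2*1 + 0, so a_3 = 2.
The remainder reaches 0 after 4 divisions, so the expansion has 4 partial quotients, read off in order.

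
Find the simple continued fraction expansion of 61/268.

Run the Euclidean algorithm on 61 and 268; the successive quotients are the partial quotients a_0, a_1, ... (each step inverts the fractional part left over by the previous one):
  61 = 0*268 + 61, so a_0 = 0.
  268 = 4*61 + 24, so a_1 = 4.
  61 = 2*24 + 13, so a_2 = 2.
  24 = 1*13 + 11, so a_3 = 1.
  13 = 1*11 + 2, so a_4 = 1.
  11 = 5*2 + 1, so a_5 = 5.
  2 = 2*1 + 0, so a_6 = 2.
The remainder reaches 0 after 7 divisions, so the expansion has 7 partial quotients, read off in order.

[0; 4, 2, 1, 1, 5, 2]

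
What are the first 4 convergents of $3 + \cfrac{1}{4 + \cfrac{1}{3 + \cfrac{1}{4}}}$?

3/1, 13/4, 42/13, 181/56

Using the convergent recurrence p_i = a_i*p_{i-1} + p_{i-2}, q_i = a_i*q_{i-1} + q_{i-2} with p_{-2}=0, p_{-1}=1, q_{-2}=1, q_{-1}=0:
  i=0: a_0=3, p_0 = 3*1 + 0 = 3, q_0 = 3*0 + 1 = 1.
  i=1: a_1=4, p_1 = 4*3 + 1 = 13, q_1 = 4*1 + 0 = 4.
  i=2: a_2=3, p_2 = 3*13 + 3 = 42, q_2 = 3*4 + 1 = 13.
  i=3: a_3=4, p_3 = 4*42 + 13 = 181, q_3 = 4*13 + 4 = 56.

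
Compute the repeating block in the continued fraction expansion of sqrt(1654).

[40; (1, 2, 40, 2, 1, 80)]

Write x_i = (sqrt(1654) + m_i)/d_i with (m_0, d_0) = (0, 1). a_0 = floor(sqrt(1654)) = 40, since 40^2 = 1600 <= 1654 < 1681 = 41^2.
Iterate m_{i+1} = d_i*a_i - m_i, d_{i+1} = (1654 - m_{i+1}^2)/d_i, a_{i+1} = floor((a_0 + m_{i+1})/d_{i+1}):
  m_1 = 1*40 - 0 = 40, d_1 = (1654 - 40^2)/1 = 54/1 = 54, a_1 = floor((40 + 40)/54) = 1.
  m_2 = 54*1 - 40 = 14, d_2 = (1654 - 14^2)/54 = 1458/54 = 27, a_2 = floor((40 + 14)/27) = 2.
  m_3 = 27*2 - 14 = 40, d_3 = (1654 - 40^2)/27 = 54/27 = 2, a_3 = floor((40 + 40)/2) = 40.
  m_4 = 2*40 - 40 = 40, d_4 = (1654 - 40^2)/2 = 54/2 = 27, a_4 = floor((40 + 40)/27) = 2.
  m_5 = 27*2 - 40 = 14, d_5 = (1654 - 14^2)/27 = 1458/27 = 54, a_5 = floor((40 + 14)/54) = 1.
  m_6 = 54*1 - 14 = 40, d_6 = (1654 - 40^2)/54 = 54/54 = 1, a_6 = floor((40 + 40)/1) = 80.
  m_7 = 1*80 - 40 = 40, d_7 = (1654 - 40^2)/1 = 54/1 = 54: (m_7, d_7) = (m_1, d_1) = (40, 54), so from here the quotients repeat a_1, ..., a_6; the period length is 6.
Hence the expansion of sqrt(1654) is a_0 = 40 followed by the repeating block 1, 2, 40, 2, 1, 80 (period 6).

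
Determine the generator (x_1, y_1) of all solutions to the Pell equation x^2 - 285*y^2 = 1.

First expand sqrt(285) as a continued fraction. With x_i = (sqrt(285) + m_i)/d_i and (m_0, d_0) = (0, 1): a_0 = floor(sqrt(285)) = 16, since 16^2 = 256 <= 285 < 289 = 17^2.
Iterate m_{i+1} = d_i*a_i - m_i, d_{i+1} = (285 - m_{i+1}^2)/d_i, a_{i+1} = floor((a_0 + m_{i+1})/d_{i+1}):
  m_1 = 1*16 - 0 = 16, d_1 = (285 - 16^2)/1 = 29/1 = 29, a_1 = floor((16 + 16)/29) = 1.
  m_2 = 29*1 - 16 = 13, d_2 = (285 - 13^2)/29 = 116/29 = 4, a_2 = floor((16 + 13)/4) = 7.
  m_3 = 4*7 - 13 = 15, d_3 = (285 - 15^2)/4 = 60/4 = 15, a_3 = floor((16 + 15)/15) = 2.
  m_4 = 15*2 - 15 = 15, d_4 = (285 - 15^2)/15 = 60/15 = 4, a_4 = floor((16 + 15)/4) = 7.
  m_5 = 4*7 - 15 = 13, d_5 = (285 - 13^2)/4 = 116/4 = 29, a_5 = floor((16 + 13)/29) = 1.
  m_6 = 29*1 - 13 = 16, d_6 = (285 - 16^2)/29 = 29/29 = 1, a_6 = floor((16 + 16)/1) = 32.
  m_7 = 1*32 - 16 = 16, d_7 = (285 - 16^2)/1 = 29/1 = 29: (m_7, d_7) = (m_1, d_1) = (16, 29), so from here the quotients repeat a_1, ..., a_6; the period length is 6.
So sqrt(285) = [16; (1, 7, 2, 7, 1, 32)] with period length k = 6.
k is even, so the fundamental solution of x^2 - 285y^2 = 1 is (p_{k-1}, q_{k-1}) = (p_5, q_5); compute convergents through index 5.
Convergents (p_i = a_i*p_{i-1} + p_{i-2}, q_i = a_i*q_{i-1} + q_{i-2} with p_{-2}=0, p_{-1}=1, q_{-2}=1, q_{-1}=0):
  i=0: a_0=16, p_0 = 16*1 + 0 = 16, q_0 = 16*0 + 1 = 1.
  i=1: a_1=1, p_1 = 1*16 + 1 = 17, q_1 = 1*1 + 0 = 1.
  i=2: a_2=7, p_2 = 7*17 + 16 = 135, q_2 = 7*1 + 1 = 8.
  i=3: a_3=2, p_3 = 2*135 + 17 = 287, q_3 = 2*8 + 1 = 17.
  i=4: a_4=7, p_4 = 7*287 + 135 = 2144, q_4 = 7*17 + 8 = 127.
  i=5: a_5=1, p_5 = 1*2144 + 287 = 2431, q_5 = 1*127 + 17 = 144.
Check: 2431^2 - 285*144^2 = 5909761 - 5909760 = 1, so (x, y) = (2431, 144) solves the equation, and by the theorem it is the least positive solution.

(x, y) = (2431, 144)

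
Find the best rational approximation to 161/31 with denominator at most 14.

Expand x = 161/31 as a continued fraction with the Euclidean algorithm:
  161 = 5*31 + 6, so a_0 = 5.
  31 = 5*6 + 1, so a_1 = 5.
  6 = 6*1 + 0, so a_2 = 6.
so x = [5; 5, 6].
Convergents (p_i = a_i*p_{i-1} + p_{i-2}, q_i = a_i*q_{i-1} + q_{i-2} with p_{-2}=0, p_{-1}=1, q_{-2}=1, q_{-1}=0), until the denominator exceeds 14:
  i=0: a_0=5, p_0 = 5*1 + 0 = 5, q_0 = 5*0 + 1 = 1.
  i=1: a_1=5, p_1 = 5*5 + 1 = 26, q_1 = 5*1 + 0 = 5.
  i=2: a_2=6, p_2 = 6*26 + 5 = 161, q_2 = 6*5 + 1 = 31.
q_2 = 31 > 14, so the last convergent with denominator <= 14 is p_1/q_1 = 26/5.
The closest fraction with denominator <= 14 is either p_1/q_1 or the intermediate fraction (k*p_1 + p_0)/(k*q_1 + q_0) with the largest k >= 1 whose denominator stays <= 14; these approach x as k grows, and every other convergent or intermediate fraction in range is farther away.
Largest k: floor((14 - q_0)/q_1) = floor((14 - 1)/5) = 2.
That gives (2*26 + 5)/(2*5 + 1) = 57/11.
Compare the errors: |x - 26/5| = |161*5 - 26*31|/(31*5) = 1/155, and |x - 57/11| = |161*11 - 57*31|/(31*11) = 4/341.
Cross-multiplying, 1*341 = 341 < 620 = 4*155, so 1/155 is smaller: the convergent 26/5 is closer to x than 57/11.

26/5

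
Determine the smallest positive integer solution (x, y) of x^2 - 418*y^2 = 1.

(x, y) = (33857, 1656)

First expand sqrt(418) as a continued fraction. With x_i = (sqrt(418) + m_i)/d_i and (m_0, d_0) = (0, 1): a_0 = floor(sqrt(418)) = 20, since 20^2 = 400 <= 418 < 441 = 21^2.
Iterate m_{i+1} = d_i*a_i - m_i, d_{i+1} = (418 - m_{i+1}^2)/d_i, a_{i+1} = floor((a_0 + m_{i+1})/d_{i+1}):
  m_1 = 1*20 - 0 = 20, d_1 = (418 - 20^2)/1 = 18/1 = 18, a_1 = floor((20 + 20)/18) = 2.
  m_2 = 18*2 - 20 = 16, d_2 = (418 - 16^2)/18 = 162/18 = 9, a_2 = floor((20 + 16)/9) = 4.
  m_3 = 9*4 - 16 = 20, d_3 = (418 - 20^2)/9 = 18/9 = 2, a_3 = floor((20 + 20)/2) = 20.
  m_4 = 2*20 - 20 = 20, d_4 = (418 - 20^2)/2 = 18/2 = 9, a_4 = floor((20 + 20)/9) = 4.
  m_5 = 9*4 - 20 = 16, d_5 = (418 - 16^2)/9 = 162/9 = 18, a_5 = floor((20 + 16)/18) = 2.
  m_6 = 18*2 - 16 = 20, d_6 = (418 - 20^2)/18 = 18/18 = 1, a_6 = floor((20 + 20)/1) = 40.
  m_7 = 1*40 - 20 = 20, d_7 = (418 - 20^2)/1 = 18/1 = 18: (m_7, d_7) = (m_1, d_1) = (20, 18), so from here the quotients repeat a_1, ..., a_6; the period length is 6.
So sqrt(418) = [20; (2, 4, 20, 4, 2, 40)] with period length k = 6.
k is even, so the fundamental solution of x^2 - 418y^2 = 1 is (p_{k-1}, q_{k-1}) = (p_5, q_5); compute convergents through index 5.
Convergents (p_i = a_i*p_{i-1} + p_{i-2}, q_i = a_i*q_{i-1} + q_{i-2} with p_{-2}=0, p_{-1}=1, q_{-2}=1, q_{-1}=0):
  i=0: a_0=20, p_0 = 20*1 + 0 = 20, q_0 = 20*0 + 1 = 1.
  i=1: a_1=2, p_1 = 2*20 + 1 = 41, q_1 = 2*1 + 0 = 2.
  i=2: a_2=4, p_2 = 4*41 + 20 = 184, q_2 = 4*2 + 1 = 9.
  i=3: a_3=20, p_3 = 20*184 + 41 = 3721, q_3 = 20*9 + 2 = 182.
  i=4: a_4=4, p_4 = 4*3721 + 184 = 15068, q_4 = 4*182 + 9 = 737.
  i=5: a_5=2, p_5 = 2*15068 + 3721 = 33857, q_5 = 2*737 + 182 = 1656.
Check: 33857^2 - 418*1656^2 = 1146296449 - 1146296448 = 1, so (x, y) = (33857, 1656) solves the equation, and by the theorem it is the least positive solution.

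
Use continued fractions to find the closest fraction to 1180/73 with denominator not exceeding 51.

Expand x = 1180/73 as a continued fraction with the Euclidean algorithm:
  1180 = 16*73 + 12, so a_0 = 16.
  73 = 6*12 + 1, so a_1 = 6.
  12 = 12*1 + 0, so a_2 = 12.
so x = [16; 6, 12].
Convergents (p_i = a_i*p_{i-1} + p_{i-2}, q_i = a_i*q_{i-1} + q_{i-2} with p_{-2}=0, p_{-1}=1, q_{-2}=1, q_{-1}=0), until the denominator exceeds 51:
  i=0: a_0=16, p_0 = 16*1 + 0 = 16, q_0 = 16*0 + 1 = 1.
  i=1: a_1=6, p_1 = 6*16 + 1 = 97, q_1 = 6*1 + 0 = 6.
  i=2: a_2=12, p_2 = 12*97 + 16 = 1180, q_2 = 12*6 + 1 = 73.
q_2 = 73 > 51, so the last convergent with denominator <= 51 is p_1/q_1 = 97/6.
The closest fraction with denominator <= 51 is either p_1/q_1 or the intermediate fraction (k*p_1 + p_0)/(k*q_1 + q_0) with the largest k >= 1 whose denominator stays <= 51; these approach x as k grows, and every other convergent or intermediate fraction in range is farther away.
Largest k: floor((51 - q_0)/q_1) = floor((51 - 1)/6) = 8.
That gives (8*97 + 16)/(8*6 + 1) = 792/49.
Compare the errors: |x - 97/6| = |1180*6 - 97*73|/(73*6) = 1/438, and |x - 792/49| = |1180*49 - 792*73|/(73*49) = 4/3577.
Cross-multiplying, 4*438 = 1752 < 3577 = 1*3577, so 4/3577 is smaller: the intermediate fraction 792/49 is closer to x than 97/6.

792/49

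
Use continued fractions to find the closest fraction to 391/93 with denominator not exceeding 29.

Expand x = 391/93 as a continued fraction with the Euclidean algorithm:
  391 = 4*93 + 19, so a_0 = 4.
  93 = 4*19 + 17, so a_1 = 4.
  19 = 1*17 + 2, so a_2 = 1.
  17 = 8*2 + 1, so a_3 = 8.
  2 = 2*1 + 0, so a_4 = 2.
so x = [4; 4, 1, 8, 2].
Convergents (p_i = a_i*p_{i-1} + p_{i-2}, q_i = a_i*q_{i-1} + q_{i-2} with p_{-2}=0, p_{-1}=1, q_{-2}=1, q_{-1}=0), until the denominator exceeds 29:
  i=0: a_0=4, p_0 = 4*1 + 0 = 4, q_0 = 4*0 + 1 = 1.
  i=1: a_1=4, p_1 = 4*4 + 1 = 17, q_1 = 4*1 + 0 = 4.
  i=2: a_2=1, p_2 = 1*17 + 4 = 21, q_2 = 1*4 + 1 = 5.
  i=3: a_3=8, p_3 = 8*21 + 17 = 185, q_3 = 8*5 + 4 = 44.
q_3 = 44 > 29, so the last convergent with denominator <= 29 is p_2/q_2 = 21/5.
The closest fraction with denominator <= 29 is either p_2/q_2 or the intermediate fraction (k*p_2 + p_1)/(k*q_2 + q_1) with the largest k >= 1 whose denominator stays <= 29; these approach x as k grows, and every other convergent or intermediate fraction in range is farther away.
Largest k: floor((29 - q_1)/q_2) = floor((29 - 4)/5) = 5.
That gives (5*21 + 17)/(5*5 + 4) = 122/29.
Compare the errors: |x - 21/5| = |391*5 - 21*93|/(93*5) = 2/465, and |x - 122/29| = |391*29 - 122*93|/(93*29) = 7/2697.
Cross-multiplying, 7*465 = 3255 < 5394 = 2*2697, so 7/2697 is smaller: the intermediate fraction 122/29 is closer to x than 21/5.

122/29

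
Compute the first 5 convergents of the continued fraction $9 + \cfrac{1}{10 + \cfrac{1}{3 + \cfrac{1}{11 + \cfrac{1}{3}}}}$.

Using the convergent recurrence p_i = a_i*p_{i-1} + p_{i-2}, q_i = a_i*q_{i-1} + q_{i-2} with p_{-2}=0, p_{-1}=1, q_{-2}=1, q_{-1}=0:
  i=0: a_0=9, p_0 = 9*1 + 0 = 9, q_0 = 9*0 + 1 = 1.
  i=1: a_1=10, p_1 = 10*9 + 1 = 91, q_1 = 10*1 + 0 = 10.
  i=2: a_2=3, p_2 = 3*91 + 9 = 282, q_2 = 3*10 + 1 = 31.
  i=3: a_3=11, p_3 = 11*282 + 91 = 3193, q_3 = 11*31 + 10 = 351.
  i=4: a_4=3, p_4 = 3*3193 + 282 = 9861, q_4 = 3*351 + 31 = 1084.

9/1, 91/10, 282/31, 3193/351, 9861/1084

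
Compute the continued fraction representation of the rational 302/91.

Run the Euclidean algorithm on 302 and 91; the successive quotients are the partial quotients a_0, a_1, ... (each step inverts the fractional part left over by the previous one):
  302 = 3*91 + 29, so a_0 = 3.
  91 = 3*29 + 4, so a_1 = 3.
  29 = 7*4 + 1, so a_2 = 7.
  4 = 4*1 + 0, so a_3 = 4.
The remainder reaches 0 after 4 divisions, so the expansion has 4 partial quotients, read off in order.

[3; 3, 7, 4]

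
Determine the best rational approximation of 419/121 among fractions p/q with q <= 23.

Expand x = 419/121 as a continued fraction with the Euclidean algorithm:
  419 = 3*121 + 56, so a_0 = 3.
  121 = 2*56 + 9, so a_1 = 2.
  56 = 6*9 + 2, so a_2 = 6.
  9 = 4*2 + 1, so a_3 = 4.
  2 = 2*1 + 0, so a_4 = 2.
so x = [3; 2, 6, 4, 2].
Convergents (p_i = a_i*p_{i-1} + p_{i-2}, q_i = a_i*q_{i-1} + q_{i-2} with p_{-2}=0, p_{-1}=1, q_{-2}=1, q_{-1}=0), until the denominator exceeds 23:
  i=0: a_0=3, p_0 = 3*1 + 0 = 3, q_0 = 3*0 + 1 = 1.
  i=1: a_1=2, p_1 = 2*3 + 1 = 7, q_1 = 2*1 + 0 = 2.
  i=2: a_2=6, p_2 = 6*7 + 3 = 45, q_2 = 6*2 + 1 = 13.
  i=3: a_3=4, p_3 = 4*45 + 7 = 187, q_3 = 4*13 + 2 = 54.
q_3 = 54 > 23, so the last convergent with denominator <= 23 is p_2/q_2 = 45/13.
The closest fraction with denominator <= 23 is either p_2/q_2 or the intermediate fraction (k*p_2 + p_1)/(k*q_2 + q_1) with the largest k >= 1 whose denominator stays <= 23; these approach x as k grows, and every other convergent or intermediate fraction in range is farther away.
Largest k: floor((23 - q_1)/q_2) = floor((23 - 2)/13) = 1.
That gives (1*45 + 7)/(1*13 + 2) = 52/15.
Compare the errors: |x - 45/13| = |419*13 - 45*121|/(121*13) = 2/1573, and |x - 52/15| = |419*15 - 52*121|/(121*15) = 7/1815.
Cross-multiplying, 2*1815 = 3630 < 11011 = 7*1573, so 2/1573 is smaller: the convergent 45/13 is closer to x than 52/15.

45/13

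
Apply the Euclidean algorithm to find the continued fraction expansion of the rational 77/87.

Run the Euclidean algorithm on 77 and 87; the successive quotients are the partial quotients a_0, a_1, ... (each step inverts the fractional part left over by the previous one):
  77 = 0*87 + 77, so a_0 = 0.
  87 = 1*77 + 10, so a_1 = 1.
  77 = 7*10 + 7, so a_2 = 7.
  10 = 1*7 + 3, so a_3 = 1.
  7 = 2*3 + 1, so a_4 = 2.
  3 = 3*1 + 0, so a_5 = 3.
The remainder reaches 0 after 6 divisions, so the expansion has 6 partial quotients, read off in order.

[0; 1, 7, 1, 2, 3]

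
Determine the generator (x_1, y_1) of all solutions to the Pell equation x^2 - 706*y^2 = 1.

(x, y) = (34595, 1302)

First expand sqrt(706) as a continued fraction. With x_i = (sqrt(706) + m_i)/d_i and (m_0, d_0) = (0, 1): a_0 = floor(sqrt(706)) = 26, since 26^2 = 676 <= 706 < 729 = 27^2.
Iterate m_{i+1} = d_i*a_i - m_i, d_{i+1} = (706 - m_{i+1}^2)/d_i, a_{i+1} = floor((a_0 + m_{i+1})/d_{i+1}):
  m_1 = 1*26 - 0 = 26, d_1 = (706 - 26^2)/1 = 30/1 = 30, a_1 = floor((26 + 26)/30) = 1.
  m_2 = 30*1 - 26 = 4, d_2 = (706 - 4^2)/30 = 690/30 = 23, a_2 = floor((26 + 4)/23) = 1.
  m_3 = 23*1 - 4 = 19, d_3 = (706 - 19^2)/23 = 345/23 = 15, a_3 = floor((26 + 19)/15) = 3.
  m_4 = 15*3 - 19 = 26, d_4 = (706 - 26^2)/15 = 30/15 = 2, a_4 = floor((26 + 26)/2) = 26.
  m_5 = 2*26 - 26 = 26, d_5 = (706 - 26^2)/2 = 30/2 = 15, a_5 = floor((26 + 26)/15) = 3.
  m_6 = 15*3 - 26 = 19, d_6 = (706 - 19^2)/15 = 345/15 = 23, a_6 = floor((26 + 19)/23) = 1.
  m_7 = 23*1 - 19 = 4, d_7 = (706 - 4^2)/23 = 690/23 = 30, a_7 = floor((26 + 4)/30) = 1.
  m_8 = 30*1 - 4 = 26, d_8 = (706 - 26^2)/30 = 30/30 = 1, a_8 = floor((26 + 26)/1) = 52.
  m_9 = 1*52 - 26 = 26, d_9 = (706 - 26^2)/1 = 30/1 = 30: (m_9, d_9) = (m_1, d_1) = (26, 30), so from here the quotients repeat a_1, ..., a_8; the period length is 8.
So sqrt(706) = [26; (1, 1, 3, 26, 3, 1, 1, 52)] with period length k = 8.
k is even, so the fundamental solution of x^2 - 706y^2 = 1 is (p_{k-1}, q_{k-1}) = (p_7, q_7); compute convergents through index 7.
Convergents (p_i = a_i*p_{i-1} + p_{i-2}, q_i = a_i*q_{i-1} + q_{i-2} with p_{-2}=0, p_{-1}=1, q_{-2}=1, q_{-1}=0):
  i=0: a_0=26, p_0 = 26*1 + 0 = 26, q_0 = 26*0 + 1 = 1.
  i=1: a_1=1, p_1 = 1*26 + 1 = 27, q_1 = 1*1 + 0 = 1.
  i=2: a_2=1, p_2 = 1*27 + 26 = 53, q_2 = 1*1 + 1 = 2.
  i=3: a_3=3, p_3 = 3*53 + 27 = 186, q_3 = 3*2 + 1 = 7.
  i=4: a_4=26, p_4 = 26*186 + 53 = 4889, q_4 = 26*7 + 2 = 184.
  i=5: a_5=3, p_5 = 3*4889 + 186 = 14853, q_5 = 3*184 + 7 = 559.
  i=6: a_6=1, p_6 = 1*14853 + 4889 = 19742, q_6 = 1*559 + 184 = 743.
  i=7: a_7=1, p_7 = 1*19742 + 14853 = 34595, q_7 = 1*743 + 559 = 1302.
Check: 34595^2 - 706*1302^2 = 1196814025 - 1196814024 = 1, so (x, y) = (34595, 1302) solves the equation, and by the theorem it is the least positive solution.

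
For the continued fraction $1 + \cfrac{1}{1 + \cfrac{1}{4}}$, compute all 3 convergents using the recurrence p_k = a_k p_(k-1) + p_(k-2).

Using the convergent recurrence p_i = a_i*p_{i-1} + p_{i-2}, q_i = a_i*q_{i-1} + q_{i-2} with p_{-2}=0, p_{-1}=1, q_{-2}=1, q_{-1}=0:
  i=0: a_0=1, p_0 = 1*1 + 0 = 1, q_0 = 1*0 + 1 = 1.
  i=1: a_1=1, p_1 = 1*1 + 1 = 2, q_1 = 1*1 + 0 = 1.
  i=2: a_2=4, p_2 = 4*2 + 1 = 9, q_2 = 4*1 + 1 = 5.

1/1, 2/1, 9/5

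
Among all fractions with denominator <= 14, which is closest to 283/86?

23/7

Expand x = 283/86 as a continued fraction with the Euclidean algorithm:
  283 = 3*86 + 25, so a_0 = 3.
  86 = 3*25 + 11, so a_1 = 3.
  25 = 2*11 + 3, so a_2 = 2.
  11 = 3*3 + 2, so a_3 = 3.
  3 = 1*2 + 1, so a_4 = 1.
  2 = 2*1 + 0, so a_5 = 2.
so x = [3; 3, 2, 3, 1, 2].
Convergents (p_i = a_i*p_{i-1} + p_{i-2}, q_i = a_i*q_{i-1} + q_{i-2} with p_{-2}=0, p_{-1}=1, q_{-2}=1, q_{-1}=0), until the denominator exceeds 14:
  i=0: a_0=3, p_0 = 3*1 + 0 = 3, q_0 = 3*0 + 1 = 1.
  i=1: a_1=3, p_1 = 3*3 + 1 = 10, q_1 = 3*1 + 0 = 3.
  i=2: a_2=2, p_2 = 2*10 + 3 = 23, q_2 = 2*3 + 1 = 7.
  i=3: a_3=3, p_3 = 3*23 + 10 = 79, q_3 = 3*7 + 3 = 24.
q_3 = 24 > 14, so the last convergent with denominator <= 14 is p_2/q_2 = 23/7.
The closest fraction with denominator <= 14 is either p_2/q_2 or the intermediate fraction (k*p_2 + p_1)/(k*q_2 + q_1) with the largest k >= 1 whose denominator stays <= 14; these approach x as k grows, and every other convergent or intermediate fraction in range is farther away.
Largest k: floor((14 - q_1)/q_2) = floor((14 - 3)/7) = 1.
That gives (1*23 + 10)/(1*7 + 3) = 33/10.
Compare the errors: |x - 23/7| = |283*7 - 23*86|/(86*7) = 3/602, and |x - 33/10| = |283*10 - 33*86|/(86*10) = 8/860.
Cross-multiplying, 3*860 = 2580 < 4816 = 8*602, so 3/602 is smaller: the convergent 23/7 is closer to x than 33/10.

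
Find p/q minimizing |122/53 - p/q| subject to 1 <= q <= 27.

23/10

Expand x = 122/53 as a continued fraction with the Euclidean algorithm:
  122 = 2*53 + 16, so a_0 = 2.
  53 = 3*16 + 5, so a_1 = 3.
  16 = 3*5 + 1, so a_2 = 3.
  5 = 5*1 + 0, so a_3 = 5.
so x = [2; 3, 3, 5].
Convergents (p_i = a_i*p_{i-1} + p_{i-2}, q_i = a_i*q_{i-1} + q_{i-2} with p_{-2}=0, p_{-1}=1, q_{-2}=1, q_{-1}=0), until the denominator exceeds 27:
  i=0: a_0=2, p_0 = 2*1 + 0 = 2, q_0 = 2*0 + 1 = 1.
  i=1: a_1=3, p_1 = 3*2 + 1 = 7, q_1 = 3*1 + 0 = 3.
  i=2: a_2=3, p_2 = 3*7 + 2 = 23, q_2 = 3*3 + 1 = 10.
  i=3: a_3=5, p_3 = 5*23 + 7 = 122, q_3 = 5*10 + 3 = 53.
q_3 = 53 > 27, so the last convergent with denominator <= 27 is p_2/q_2 = 23/10.
The closest fraction with denominator <= 27 is either p_2/q_2 or the intermediate fraction (k*p_2 + p_1)/(k*q_2 + q_1) with the largest k >= 1 whose denominator stays <= 27; these approach x as k grows, and every other convergent or intermediate fraction in range is farther away.
Largest k: floor((27 - q_1)/q_2) = floor((27 - 3)/10) = 2.
That gives (2*23 + 7)/(2*10 + 3) = 53/23.
Compare the errors: |x - 23/10| = |122*10 - 23*53|/(53*10) = 1/530, and |x - 53/23| = |122*23 - 53*53|/(53*23) = 3/1219.
Cross-multiplying, 1*1219 = 1219 < 1590 = 3*530, so 1/530 is smaller: the convergent 23/10 is closer to x than 53/23.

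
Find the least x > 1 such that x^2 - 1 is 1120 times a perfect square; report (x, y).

(x, y) = (126001, 3765)

First expand sqrt(1120) as a continued fraction. With x_i = (sqrt(1120) + m_i)/d_i and (m_0, d_0) = (0, 1): a_0 = floor(sqrt(1120)) = 33, since 33^2 = 1089 <= 1120 < 1156 = 34^2.
Iterate m_{i+1} = d_i*a_i - m_i, d_{i+1} = (1120 - m_{i+1}^2)/d_i, a_{i+1} = floor((a_0 + m_{i+1})/d_{i+1}):
  m_1 = 1*33 - 0 = 33, d_1 = (1120 - 33^2)/1 = 31/1 = 31, a_1 = floor((33 + 33)/31) = 2.
  m_2 = 31*2 - 33 = 29, d_2 = (1120 - 29^2)/31 = 279/31 = 9, a_2 = floor((33 + 29)/9) = 6.
  m_3 = 9*6 - 29 = 25, d_3 = (1120 - 25^2)/9 = 495/9 = 55, a_3 = floor((33 + 25)/55) = 1.
  m_4 = 55*1 - 25 = 30, d_4 = (1120 - 30^2)/55 = 220/55 = 4, a_4 = floor((33 + 30)/4) = 15.
  m_5 = 4*15 - 30 = 30, d_5 = (1120 - 30^2)/4 = 220/4 = 55, a_5 = floor((33 + 30)/55) = 1.
  m_6 = 55*1 - 30 = 25, d_6 = (1120 - 25^2)/55 = 495/55 = 9, a_6 = floor((33 + 25)/9) = 6.
  m_7 = 9*6 - 25 = 29, d_7 = (1120 - 29^2)/9 = 279/9 = 31, a_7 = floor((33 + 29)/31) = 2.
  m_8 = 31*2 - 29 = 33, d_8 = (1120 - 33^2)/31 = 31/31 = 1, a_8 = floor((33 + 33)/1) = 66.
  m_9 = 1*66 - 33 = 33, d_9 = (1120 - 33^2)/1 = 31/1 = 31: (m_9, d_9) = (m_1, d_1) = (33, 31), so from here the quotients repeat a_1, ..., a_8; the period length is 8.
So sqrt(1120) = [33; (2, 6, 1, 15, 1, 6, 2, 66)] with period length k = 8.
k is even, so the fundamental solution of x^2 - 1120y^2 = 1 is (p_{k-1}, q_{k-1}) = (p_7, q_7); compute convergents through index 7.
Convergents (p_i = a_i*p_{i-1} + p_{i-2}, q_i = a_i*q_{i-1} + q_{i-2} with p_{-2}=0, p_{-1}=1, q_{-2}=1, q_{-1}=0):
  i=0: a_0=33, p_0 = 33*1 + 0 = 33, q_0 = 33*0 + 1 = 1.
  i=1: a_1=2, p_1 = 2*33 + 1 = 67, q_1 = 2*1 + 0 = 2.
  i=2: a_2=6, p_2 = 6*67 + 33 = 435, q_2 = 6*2 + 1 = 13.
  i=3: a_3=1, p_3 = 1*435 + 67 = 502, q_3 = 1*13 + 2 = 15.
  i=4: a_4=15, p_4 = 15*502 + 435 = 7965, q_4 = 15*15 + 13 = 238.
  i=5: a_5=1, p_5 = 1*7965 + 502 = 8467, q_5 = 1*238 + 15 = 253.
  i=6: a_6=6, p_6 = 6*8467 + 7965 = 58767, q_6 = 6*253 + 238 = 1756.
  i=7: a_7=2, p_7 = 2*58767 + 8467 = 126001, q_7 = 2*1756 + 253 = 3765.
Check: 126001^2 - 1120*3765^2 = 15876252001 - 15876252000 = 1, so (x, y) = (126001, 3765) solves the equation, and by the theorem it is the least positive solution.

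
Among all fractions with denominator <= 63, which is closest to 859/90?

544/57

Expand x = 859/90 as a continued fraction with the Euclidean algorithm:
  859 = 9*90 + 49, so a_0 = 9.
  90 = 1*49 + 41, so a_1 = 1.
  49 = 1*41 + 8, so a_2 = 1.
  41 = 5*8 + 1, so a_3 = 5.
  8 = 8*1 + 0, so a_4 = 8.
so x = [9; 1, 1, 5, 8].
Convergents (p_i = a_i*p_{i-1} + p_{i-2}, q_i = a_i*q_{i-1} + q_{i-2} with p_{-2}=0, p_{-1}=1, q_{-2}=1, q_{-1}=0), until the denominator exceeds 63:
  i=0: a_0=9, p_0 = 9*1 + 0 = 9, q_0 = 9*0 + 1 = 1.
  i=1: a_1=1, p_1 = 1*9 + 1 = 10, q_1 = 1*1 + 0 = 1.
  i=2: a_2=1, p_2 = 1*10 + 9 = 19, q_2 = 1*1 + 1 = 2.
  i=3: a_3=5, p_3 = 5*19 + 10 = 105, q_3 = 5*2 + 1 = 11.
  i=4: a_4=8, p_4 = 8*105 + 19 = 859, q_4 = 8*11 + 2 = 90.
q_4 = 90 > 63, so the last convergent with denominator <= 63 is p_3/q_3 = 105/11.
The closest fraction with denominator <= 63 is either p_3/q_3 or the intermediate fraction (k*p_3 + p_2)/(k*q_3 + q_2) with the largest k >= 1 whose denominator stays <= 63; these approach x as k grows, and every other convergent or intermediate fraction in range is farther away.
Largest k: floor((63 - q_2)/q_3) = floor((63 - 2)/11) = 5.
That gives (5*105 + 19)/(5*11 + 2) = 544/57.
Compare the errors: |x - 105/11| = |859*11 - 105*90|/(90*11) = 1/990, and |x - 544/57| = |859*57 - 544*90|/(90*57) = 3/5130.
Cross-multiplying, 3*990 = 2970 < 5130 = 1*5130, so 3/5130 is smaller: the intermediate fraction 544/57 is closer to x than 105/11.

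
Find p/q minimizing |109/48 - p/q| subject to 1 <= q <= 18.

Expand x = 109/48 as a continued fraction with the Euclidean algorithm:
  109 = 2*48 + 13, so a_0 = 2.
  48 = 3*13 + 9, so a_1 = 3.
  13 = 1*9 + 4, so a_2 = 1.
  9 = 2*4 + 1, so a_3 = 2.
  4 = 4*1 + 0, so a_4 = 4.
so x = [2; 3, 1, 2, 4].
Convergents (p_i = a_i*p_{i-1} + p_{i-2}, q_i = a_i*q_{i-1} + q_{i-2} with p_{-2}=0, p_{-1}=1, q_{-2}=1, q_{-1}=0), until the denominator exceeds 18:
  i=0: a_0=2, p_0 = 2*1 + 0 = 2, q_0 = 2*0 + 1 = 1.
  i=1: a_1=3, p_1 = 3*2 + 1 = 7, q_1 = 3*1 + 0 = 3.
  i=2: a_2=1, p_2 = 1*7 + 2 = 9, q_2 = 1*3 + 1 = 4.
  i=3: a_3=2, p_3 = 2*9 + 7 = 25, q_3 = 2*4 + 3 = 11.
  i=4: a_4=4, p_4 = 4*25 + 9 = 109, q_4 = 4*11 + 4 = 48.
q_4 = 48 > 18, so the last convergent with denominator <= 18 is p_3/q_3 = 25/11.
The closest fraction with denominator <= 18 is either p_3/q_3 or the intermediate fraction (k*p_3 + p_2)/(k*q_3 + q_2) with the largest k >= 1 whose denominator stays <= 18; these approach x as k grows, and every other convergent or intermediate fraction in range is farther away.
Largest k: floor((18 - q_2)/q_3) = floor((18 - 4)/11) = 1.
That gives (1*25 + 9)/(1*11 + 4) = 34/15.
Compare the errors: |x - 25/11| = |109*11 - 25*48|/(48*11) = 1/528, and |x - 34/15| = |109*15 - 34*48|/(48*15) = 3/720.
Cross-multiplying, 1*720 = 720 < 1584 = 3*528, so 1/528 is smaller: the convergent 25/11 is closer to x than 34/15.

25/11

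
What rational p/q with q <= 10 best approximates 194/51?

19/5

Expand x = 194/51 as a continued fraction with the Euclidean algorithm:
  194 = 3*51 + 41, so a_0 = 3.
  51 = 1*41 + 10, so a_1 = 1.
  41 = 4*10 + 1, so a_2 = 4.
  10 = 10*1 + 0, so a_3 = 10.
so x = [3; 1, 4, 10].
Convergents (p_i = a_i*p_{i-1} + p_{i-2}, q_i = a_i*q_{i-1} + q_{i-2} with p_{-2}=0, p_{-1}=1, q_{-2}=1, q_{-1}=0), until the denominator exceeds 10:
  i=0: a_0=3, p_0 = 3*1 + 0 = 3, q_0 = 3*0 + 1 = 1.
  i=1: a_1=1, p_1 = 1*3 + 1 = 4, q_1 = 1*1 + 0 = 1.
  i=2: a_2=4, p_2 = 4*4 + 3 = 19, q_2 = 4*1 + 1 = 5.
  i=3: a_3=10, p_3 = 10*19 + 4 = 194, q_3 = 10*5 + 1 = 51.
q_3 = 51 > 10, so the last convergent with denominator <= 10 is p_2/q_2 = 19/5.
The closest fraction with denominator <= 10 is either p_2/q_2 or the intermediate fraction (k*p_2 + p_1)/(k*q_2 + q_1) with the largest k >= 1 whose denominator stays <= 10; these approach x as k grows, and every other convergent or intermediate fraction in range is farther away.
Largest k: floor((10 - q_1)/q_2) = floor((10 - 1)/5) = 1.
That gives (1*19 + 4)/(1*5 + 1) = 23/6.
Compare the errors: |x - 19/5| = |194*5 - 19*51|/(51*5) = 1/255, and |x - 23/6| = |194*6 - 23*51|/(51*6) = 9/306.
Cross-multiplying, 1*306 = 306 < 2295 = 9*255, so 1/255 is smaller: the convergent 19/5 is closer to x than 23/6.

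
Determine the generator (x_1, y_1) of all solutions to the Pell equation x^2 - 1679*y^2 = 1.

(x, y) = (1680, 41)

First expand sqrt(1679) as a continued fraction. With x_i = (sqrt(1679) + m_i)/d_i and (m_0, d_0) = (0, 1): a_0 = floor(sqrt(1679)) = 40, since 40^2 = 1600 <= 1679 < 1681 = 41^2.
Iterate m_{i+1} = d_i*a_i - m_i, d_{i+1} = (1679 - m_{i+1}^2)/d_i, a_{i+1} = floor((a_0 + m_{i+1})/d_{i+1}):
  m_1 = 1*40 - 0 = 40, d_1 = (1679 - 40^2)/1 = 79/1 = 79, a_1 = floor((40 + 40)/79) = 1.
  m_2 = 79*1 - 40 = 39, d_2 = (1679 - 39^2)/79 = 158/79 = 2, a_2 = floor((40 + 39)/2) = 39.
  m_3 = 2*39 - 39 = 39, d_3 = (1679 - 39^2)/2 = 158/2 = 79, a_3 = floor((40 + 39)/79) = 1.
  m_4 = 79*1 - 39 = 40, d_4 = (1679 - 40^2)/79 = 79/79 = 1, a_4 = floor((40 + 40)/1) = 80.
  m_5 = 1*80 - 40 = 40, d_5 = (1679 - 40^2)/1 = 79/1 = 79: (m_5, d_5) = (m_1, d_1) = (40, 79), so from here the quotients repeat a_1, ..., a_4; the period length is 4.
So sqrt(1679) = [40; (1, 39, 1, 80)] with period length k = 4.
k is even, so the fundamental solution of x^2 - 1679y^2 = 1 is (p_{k-1}, q_{k-1}) = (p_3, q_3); compute convergents through index 3.
Convergents (p_i = a_i*p_{i-1} + p_{i-2}, q_i = a_i*q_{i-1} + q_{i-2} with p_{-2}=0, p_{-1}=1, q_{-2}=1, q_{-1}=0):
  i=0: a_0=40, p_0 = 40*1 + 0 = 40, q_0 = 40*0 + 1 = 1.
  i=1: a_1=1, p_1 = 1*40 + 1 = 41, q_1 = 1*1 + 0 = 1.
  i=2: a_2=39, p_2 = 39*41 + 40 = 1639, q_2 = 39*1 + 1 = 40.
  i=3: a_3=1, p_3 = 1*1639 + 41 = 1680, q_3 = 1*40 + 1 = 41.
Check: 1680^2 - 1679*41^2 = 2822400 - 2822399 = 1, so (x, y) = (1680, 41) solves the equation, and by the theorem it is the least positive solution.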